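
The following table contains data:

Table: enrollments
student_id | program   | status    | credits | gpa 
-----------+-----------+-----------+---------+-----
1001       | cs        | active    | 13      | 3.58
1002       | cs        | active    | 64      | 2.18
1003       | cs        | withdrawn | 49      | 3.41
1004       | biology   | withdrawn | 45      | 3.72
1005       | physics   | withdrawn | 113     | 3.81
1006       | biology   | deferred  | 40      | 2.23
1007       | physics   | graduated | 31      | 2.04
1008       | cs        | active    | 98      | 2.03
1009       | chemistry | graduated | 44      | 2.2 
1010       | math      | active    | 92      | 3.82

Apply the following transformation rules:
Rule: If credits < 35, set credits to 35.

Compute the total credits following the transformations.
615

Step 1: 2 records have credits < 35
Step 2: These records originally summed to 44
Step 3: After setting to minimum: 2 × 35 = 70
Step 4: Unaffected records sum: 545
Step 5: Final sum = 70 + 545 = 615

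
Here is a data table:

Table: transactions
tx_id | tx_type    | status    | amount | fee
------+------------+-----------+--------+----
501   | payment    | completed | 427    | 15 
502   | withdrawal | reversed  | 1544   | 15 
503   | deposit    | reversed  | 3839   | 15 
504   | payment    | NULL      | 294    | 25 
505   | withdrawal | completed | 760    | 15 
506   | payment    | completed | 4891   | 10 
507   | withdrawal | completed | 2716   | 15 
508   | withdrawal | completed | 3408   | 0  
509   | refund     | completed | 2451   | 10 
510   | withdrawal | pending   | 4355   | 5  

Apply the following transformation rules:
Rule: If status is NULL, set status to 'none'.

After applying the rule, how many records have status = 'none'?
1

Step 1: Count records where status IS NULL
Step 2: Found 1 records with NULL status
Step 3: These records will have status set to 'none'
Step 4: Records already having status = 'none': 0
Step 5: Answer: 1 + 0 = 1 records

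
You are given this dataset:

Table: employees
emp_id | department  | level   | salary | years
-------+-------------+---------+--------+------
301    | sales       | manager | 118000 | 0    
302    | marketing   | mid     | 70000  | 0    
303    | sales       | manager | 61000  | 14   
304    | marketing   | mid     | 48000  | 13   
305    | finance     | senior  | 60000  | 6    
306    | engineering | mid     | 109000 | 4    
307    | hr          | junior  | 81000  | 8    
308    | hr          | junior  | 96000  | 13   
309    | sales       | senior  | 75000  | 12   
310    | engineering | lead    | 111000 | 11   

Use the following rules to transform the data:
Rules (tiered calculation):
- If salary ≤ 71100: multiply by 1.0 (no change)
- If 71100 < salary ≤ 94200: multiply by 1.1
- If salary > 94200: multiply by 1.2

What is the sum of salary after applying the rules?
931400.0

Step 1: Tier 1 (salary ≤ 71100): 4 records, sum = 239000 × 1.0 = 239000.0
Step 2: Tier 2 (71100 < salary ≤ 94200): 2 records, sum = 156000 × 1.1 = 171600.0
Step 3: Tier 3 (salary > 94200): 4 records, sum = 434000 × 1.2 = 520800.0
Step 4: Final sum = 239000.0 + 171600.0 + 520800.0 = 931400.0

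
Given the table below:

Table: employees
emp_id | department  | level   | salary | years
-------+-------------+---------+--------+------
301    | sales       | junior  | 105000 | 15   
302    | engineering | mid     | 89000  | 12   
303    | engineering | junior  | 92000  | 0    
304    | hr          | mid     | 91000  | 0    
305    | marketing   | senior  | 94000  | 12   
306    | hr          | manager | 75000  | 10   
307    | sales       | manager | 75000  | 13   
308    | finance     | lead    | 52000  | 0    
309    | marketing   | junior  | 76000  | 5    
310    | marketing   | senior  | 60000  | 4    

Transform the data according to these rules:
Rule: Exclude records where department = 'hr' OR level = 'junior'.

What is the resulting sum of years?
41

Step 1: Find records where department = 'hr' OR level = 'junior'
Step 2: 5 records match, summing to 30
Step 3: Original sum: 71
Step 4: Remaining sum = 71 - 30 = 41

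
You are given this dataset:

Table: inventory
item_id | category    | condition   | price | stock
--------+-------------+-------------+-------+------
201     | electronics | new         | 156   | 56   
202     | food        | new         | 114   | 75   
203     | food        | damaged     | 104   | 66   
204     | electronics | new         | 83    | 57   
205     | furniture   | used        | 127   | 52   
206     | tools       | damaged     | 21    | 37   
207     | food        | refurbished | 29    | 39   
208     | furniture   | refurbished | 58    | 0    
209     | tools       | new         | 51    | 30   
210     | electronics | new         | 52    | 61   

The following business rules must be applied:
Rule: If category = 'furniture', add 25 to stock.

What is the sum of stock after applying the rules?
523

Step 1: Count records where category = 'furniture': 2
Step 2: Total bonus added: 2 × 25 = 50
Step 3: Original sum of stock: 473
Step 4: Final sum = 473 + 50 = 523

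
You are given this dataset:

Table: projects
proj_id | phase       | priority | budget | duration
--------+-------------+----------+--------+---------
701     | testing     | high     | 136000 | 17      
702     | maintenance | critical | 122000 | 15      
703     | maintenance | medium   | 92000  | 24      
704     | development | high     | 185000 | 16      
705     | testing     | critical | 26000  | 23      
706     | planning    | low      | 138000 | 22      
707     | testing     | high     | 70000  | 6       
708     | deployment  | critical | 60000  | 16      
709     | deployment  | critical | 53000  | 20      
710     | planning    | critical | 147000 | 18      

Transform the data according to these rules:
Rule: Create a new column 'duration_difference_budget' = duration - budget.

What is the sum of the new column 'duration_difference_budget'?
-1028823

Step 1: For each record, compute duration - budget
Example calculations:
  17 - 136000 = -135983
  15 - 122000 = -121985
  24 - 92000 = -91976
  ...
Step 2: Sum all derived values
Step 3: Total = -1028823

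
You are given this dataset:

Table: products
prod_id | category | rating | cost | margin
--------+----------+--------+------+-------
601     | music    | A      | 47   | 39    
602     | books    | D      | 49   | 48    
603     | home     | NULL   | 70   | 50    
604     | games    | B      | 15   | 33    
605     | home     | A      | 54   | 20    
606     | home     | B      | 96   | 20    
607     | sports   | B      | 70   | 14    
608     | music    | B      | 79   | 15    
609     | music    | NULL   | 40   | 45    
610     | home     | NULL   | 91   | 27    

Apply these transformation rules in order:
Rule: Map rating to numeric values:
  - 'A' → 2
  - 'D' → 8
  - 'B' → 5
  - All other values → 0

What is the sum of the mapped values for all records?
32

Step 1: Apply mapping to each record
Step 2: Count by status:
  'A': 2 records × 2 = 4
  'D': 1 records × 8 = 8
  'B': 4 records × 5 = 20
Step 3: Sum all mapped values = 32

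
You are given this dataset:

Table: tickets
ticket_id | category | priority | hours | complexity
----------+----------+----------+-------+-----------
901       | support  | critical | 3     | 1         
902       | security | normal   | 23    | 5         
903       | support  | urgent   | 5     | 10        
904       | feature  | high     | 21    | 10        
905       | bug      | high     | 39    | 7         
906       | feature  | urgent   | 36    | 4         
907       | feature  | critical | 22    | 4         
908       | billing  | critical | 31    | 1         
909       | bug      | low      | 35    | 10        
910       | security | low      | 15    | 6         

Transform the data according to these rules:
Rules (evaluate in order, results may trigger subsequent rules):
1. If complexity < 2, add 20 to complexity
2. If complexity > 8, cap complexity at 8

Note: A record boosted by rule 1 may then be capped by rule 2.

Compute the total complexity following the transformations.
66

Step 1: Apply rule 1 to records with complexity < 2
  - 2 records get bonus of 20
  - Of these, 2 records then exceed 8 and get capped
Step 2: Apply rule 2 to records with complexity > 8
  - 3 records (original) are capped
Step 3: Calculate final sum = 66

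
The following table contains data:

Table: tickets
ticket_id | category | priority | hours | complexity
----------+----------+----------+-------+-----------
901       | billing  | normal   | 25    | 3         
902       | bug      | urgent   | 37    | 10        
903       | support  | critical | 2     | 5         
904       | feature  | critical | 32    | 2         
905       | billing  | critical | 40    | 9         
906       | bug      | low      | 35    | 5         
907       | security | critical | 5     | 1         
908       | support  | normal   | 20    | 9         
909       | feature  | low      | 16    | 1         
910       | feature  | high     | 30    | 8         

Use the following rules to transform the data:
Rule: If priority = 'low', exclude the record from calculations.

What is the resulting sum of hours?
191

Step 1: Identify records where priority = 'low'
Step 2: The excluded records sum to 51
Step 3: Original total hours = 242
Step 4: Remaining total = 242 - 51 = 191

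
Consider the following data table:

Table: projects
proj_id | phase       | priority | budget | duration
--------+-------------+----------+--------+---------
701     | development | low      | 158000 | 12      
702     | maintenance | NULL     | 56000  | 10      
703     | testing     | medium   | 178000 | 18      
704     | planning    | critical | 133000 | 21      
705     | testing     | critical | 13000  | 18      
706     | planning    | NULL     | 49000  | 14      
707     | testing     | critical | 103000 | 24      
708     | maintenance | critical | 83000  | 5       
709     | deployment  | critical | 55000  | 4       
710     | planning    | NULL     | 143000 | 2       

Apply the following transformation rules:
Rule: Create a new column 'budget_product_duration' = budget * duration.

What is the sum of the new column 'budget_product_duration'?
12766000

Step 1: For each record, compute budget * duration
Example calculations:
  158000 * 12 = 1896000
  56000 * 10 = 560000
  178000 * 18 = 3204000
  ...
Step 2: Sum all derived values
Step 3: Total = 12766000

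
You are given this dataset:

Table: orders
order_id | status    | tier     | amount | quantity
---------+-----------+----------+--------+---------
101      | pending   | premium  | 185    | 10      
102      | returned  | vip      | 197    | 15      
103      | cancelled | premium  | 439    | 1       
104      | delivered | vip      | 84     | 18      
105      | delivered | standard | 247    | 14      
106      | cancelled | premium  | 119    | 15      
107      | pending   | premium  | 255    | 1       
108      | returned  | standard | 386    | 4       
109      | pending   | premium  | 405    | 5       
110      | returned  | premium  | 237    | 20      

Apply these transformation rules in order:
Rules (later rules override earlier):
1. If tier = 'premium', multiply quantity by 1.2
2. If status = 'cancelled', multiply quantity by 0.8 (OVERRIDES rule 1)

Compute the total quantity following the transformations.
107.0

Step 1: Rule 2 takes priority for records with status = 'cancelled'
  - 2 records: 16 × 0.8 = 12.8
Step 2: Rule 1 applies to remaining records with tier = 'premium'
  - 4 records: 36 × 1.2 = 43.2
Step 3: Other records unchanged: 51
Step 4: Final sum = 12.8 + 43.2 + 51 = 107.0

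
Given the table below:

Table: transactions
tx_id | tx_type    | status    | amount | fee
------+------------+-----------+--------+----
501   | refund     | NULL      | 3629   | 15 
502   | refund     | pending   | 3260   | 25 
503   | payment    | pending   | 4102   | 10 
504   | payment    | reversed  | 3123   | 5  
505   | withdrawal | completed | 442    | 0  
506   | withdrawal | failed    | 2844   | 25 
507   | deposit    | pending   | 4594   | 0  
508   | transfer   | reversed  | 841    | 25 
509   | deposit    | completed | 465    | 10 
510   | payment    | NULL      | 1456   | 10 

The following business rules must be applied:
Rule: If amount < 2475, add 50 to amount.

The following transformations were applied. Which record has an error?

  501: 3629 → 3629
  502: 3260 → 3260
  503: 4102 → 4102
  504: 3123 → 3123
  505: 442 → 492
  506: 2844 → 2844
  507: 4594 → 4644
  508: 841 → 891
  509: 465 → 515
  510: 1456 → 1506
Record 507 has an error. The correct transformed value should be 4594, not 4644.

Step 1: Check each record against the rule
Step 2: Record 507 has amount = 4594
Step 3: Since 4594 >= 2475, the bonus should not have been applied
Step 4: Correct value = 4594, but claimed value = 4644
Conclusion: Record 507 has the error.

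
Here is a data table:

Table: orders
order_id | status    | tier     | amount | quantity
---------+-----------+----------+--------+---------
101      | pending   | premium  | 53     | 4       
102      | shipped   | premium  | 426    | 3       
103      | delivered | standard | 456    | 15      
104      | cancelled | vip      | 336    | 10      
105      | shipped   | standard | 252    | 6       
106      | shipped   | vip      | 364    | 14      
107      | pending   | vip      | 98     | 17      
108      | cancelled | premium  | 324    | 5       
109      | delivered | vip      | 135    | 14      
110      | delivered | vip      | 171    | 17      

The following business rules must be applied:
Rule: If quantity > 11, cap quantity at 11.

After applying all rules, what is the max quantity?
11

Step 1: Original maximum quantity = 17
Step 2: Apply cap at 11
Step 3: 5 records had quantity > 11 and were capped
Step 4: Maximum after transformation = 11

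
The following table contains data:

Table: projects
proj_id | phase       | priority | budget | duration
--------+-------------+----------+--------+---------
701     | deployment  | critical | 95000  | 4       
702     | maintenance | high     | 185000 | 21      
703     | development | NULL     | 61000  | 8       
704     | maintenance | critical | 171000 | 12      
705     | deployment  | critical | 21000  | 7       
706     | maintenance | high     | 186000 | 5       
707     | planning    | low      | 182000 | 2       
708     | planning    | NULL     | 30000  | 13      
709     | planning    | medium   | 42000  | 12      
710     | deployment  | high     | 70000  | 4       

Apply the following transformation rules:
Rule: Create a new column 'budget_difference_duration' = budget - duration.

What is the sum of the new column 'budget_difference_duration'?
1042912

Step 1: For each record, compute budget - duration
Example calculations:
  95000 - 4 = 94996
  185000 - 21 = 184979
  61000 - 8 = 60992
  ...
Step 2: Sum all derived values
Step 3: Total = 1042912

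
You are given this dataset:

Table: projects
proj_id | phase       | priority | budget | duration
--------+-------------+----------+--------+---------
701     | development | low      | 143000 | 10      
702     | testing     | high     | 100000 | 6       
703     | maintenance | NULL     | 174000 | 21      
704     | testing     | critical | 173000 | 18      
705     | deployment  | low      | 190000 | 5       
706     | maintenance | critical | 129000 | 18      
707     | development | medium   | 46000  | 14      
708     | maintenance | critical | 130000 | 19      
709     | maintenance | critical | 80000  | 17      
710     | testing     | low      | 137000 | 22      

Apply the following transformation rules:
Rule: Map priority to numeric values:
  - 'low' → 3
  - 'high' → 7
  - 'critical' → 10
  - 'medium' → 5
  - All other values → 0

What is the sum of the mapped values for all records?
61

Step 1: Apply mapping to each record
Step 2: Count by status:
  'low': 3 records × 3 = 9
  'high': 1 records × 7 = 7
  'critical': 4 records × 10 = 40
  'medium': 1 records × 5 = 5
Step 3: Sum all mapped values = 61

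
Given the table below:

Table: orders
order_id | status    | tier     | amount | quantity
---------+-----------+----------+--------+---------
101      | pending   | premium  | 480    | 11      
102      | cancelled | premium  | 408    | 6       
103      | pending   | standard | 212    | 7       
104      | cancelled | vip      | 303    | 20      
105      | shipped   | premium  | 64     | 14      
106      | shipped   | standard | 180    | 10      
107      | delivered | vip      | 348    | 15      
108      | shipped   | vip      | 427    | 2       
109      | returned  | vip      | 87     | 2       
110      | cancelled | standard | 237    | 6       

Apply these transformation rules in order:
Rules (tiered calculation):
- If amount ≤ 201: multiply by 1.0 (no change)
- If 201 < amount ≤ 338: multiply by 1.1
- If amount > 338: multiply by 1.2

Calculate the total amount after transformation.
3153.8

Step 1: Tier 1 (amount ≤ 201): 3 records, sum = 331 × 1.0 = 331.0
Step 2: Tier 2 (201 < amount ≤ 338): 3 records, sum = 752 × 1.1 = 827.2
Step 3: Tier 3 (amount > 338): 4 records, sum = 1663 × 1.2 = 1995.6
Step 4: Final sum = 331.0 + 827.2 + 1995.6 = 3153.8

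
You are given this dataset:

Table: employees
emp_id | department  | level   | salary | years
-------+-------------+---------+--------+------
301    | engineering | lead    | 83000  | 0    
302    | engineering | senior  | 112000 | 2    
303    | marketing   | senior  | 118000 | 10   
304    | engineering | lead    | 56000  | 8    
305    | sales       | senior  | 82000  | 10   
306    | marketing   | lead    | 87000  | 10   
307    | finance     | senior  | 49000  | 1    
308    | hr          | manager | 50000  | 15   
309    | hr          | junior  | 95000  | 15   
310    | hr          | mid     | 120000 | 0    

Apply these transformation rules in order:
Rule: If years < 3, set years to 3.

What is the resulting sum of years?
80

Step 1: 4 records have years < 3
Step 2: These records originally summed to 3
Step 3: After setting to minimum: 4 × 3 = 12
Step 4: Unaffected records sum: 68
Step 5: Final sum = 12 + 68 = 80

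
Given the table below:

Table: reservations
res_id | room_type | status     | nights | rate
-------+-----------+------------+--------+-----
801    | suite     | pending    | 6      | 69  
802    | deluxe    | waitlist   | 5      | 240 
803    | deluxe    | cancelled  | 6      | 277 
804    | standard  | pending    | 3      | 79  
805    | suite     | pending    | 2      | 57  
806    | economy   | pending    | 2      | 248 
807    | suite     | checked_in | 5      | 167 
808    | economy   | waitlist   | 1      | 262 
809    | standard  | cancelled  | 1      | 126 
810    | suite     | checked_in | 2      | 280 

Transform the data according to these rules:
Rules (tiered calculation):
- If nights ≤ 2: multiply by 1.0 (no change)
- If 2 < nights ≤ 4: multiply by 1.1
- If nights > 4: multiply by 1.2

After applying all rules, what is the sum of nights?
37.7

Step 1: Tier 1 (nights ≤ 2): 5 records, sum = 8 × 1.0 = 8.0
Step 2: Tier 2 (2 < nights ≤ 4): 1 records, sum = 3 × 1.1 = 3.3
Step 3: Tier 3 (nights > 4): 4 records, sum = 22 × 1.2 = 26.4
Step 4: Final sum = 8.0 + 3.3 + 26.4 = 37.7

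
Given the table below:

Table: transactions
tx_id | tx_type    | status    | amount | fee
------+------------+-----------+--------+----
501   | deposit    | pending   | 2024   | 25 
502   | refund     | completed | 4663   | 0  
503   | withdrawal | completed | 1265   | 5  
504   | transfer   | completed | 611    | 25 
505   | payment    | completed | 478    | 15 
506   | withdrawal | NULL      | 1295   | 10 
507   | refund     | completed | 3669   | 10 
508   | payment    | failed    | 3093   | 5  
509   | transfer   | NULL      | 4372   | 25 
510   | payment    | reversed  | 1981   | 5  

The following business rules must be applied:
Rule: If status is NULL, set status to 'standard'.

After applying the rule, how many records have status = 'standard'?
2

Step 1: Count records where status IS NULL
Step 2: Found 2 records with NULL status
Step 3: These records will have status set to 'standard'
Step 4: Records already having status = 'standard': 0
Step 5: Answer: 2 + 0 = 2 records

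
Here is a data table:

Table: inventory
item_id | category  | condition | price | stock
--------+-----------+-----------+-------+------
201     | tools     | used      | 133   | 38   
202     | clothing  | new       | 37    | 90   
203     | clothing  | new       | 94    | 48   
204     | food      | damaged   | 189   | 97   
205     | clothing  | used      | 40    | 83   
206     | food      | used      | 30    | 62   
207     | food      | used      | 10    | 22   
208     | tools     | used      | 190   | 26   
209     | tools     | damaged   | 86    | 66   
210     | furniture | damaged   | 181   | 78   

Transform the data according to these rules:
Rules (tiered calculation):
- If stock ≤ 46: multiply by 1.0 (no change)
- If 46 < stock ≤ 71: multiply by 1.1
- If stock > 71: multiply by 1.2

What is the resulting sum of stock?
697.2

Step 1: Tier 1 (stock ≤ 46): 3 records, sum = 86 × 1.0 = 86.0
Step 2: Tier 2 (46 < stock ≤ 71): 3 records, sum = 176 × 1.1 = 193.6
Step 3: Tier 3 (stock > 71): 4 records, sum = 348 × 1.2 = 417.6
Step 4: Final sum = 86.0 + 193.6 + 417.6 = 697.2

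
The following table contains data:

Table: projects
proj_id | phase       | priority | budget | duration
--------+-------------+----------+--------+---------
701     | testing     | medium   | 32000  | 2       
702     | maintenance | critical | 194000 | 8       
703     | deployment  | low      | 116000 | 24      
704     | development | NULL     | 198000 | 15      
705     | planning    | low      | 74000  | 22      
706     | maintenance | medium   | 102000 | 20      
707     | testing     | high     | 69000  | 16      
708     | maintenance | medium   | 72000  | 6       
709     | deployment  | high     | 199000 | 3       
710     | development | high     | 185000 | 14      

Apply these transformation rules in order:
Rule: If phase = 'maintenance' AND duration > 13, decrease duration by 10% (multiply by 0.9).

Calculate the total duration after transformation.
128.0

Step 1: Find records where phase = 'maintenance' AND duration > 13
Step 2: 1 records match, summing to 20
Step 3: After multiplier: 20 × 0.9 = 18.0
Step 4: Unaffected records sum: 110
Step 5: Final sum = 18.0 + 110 = 128.0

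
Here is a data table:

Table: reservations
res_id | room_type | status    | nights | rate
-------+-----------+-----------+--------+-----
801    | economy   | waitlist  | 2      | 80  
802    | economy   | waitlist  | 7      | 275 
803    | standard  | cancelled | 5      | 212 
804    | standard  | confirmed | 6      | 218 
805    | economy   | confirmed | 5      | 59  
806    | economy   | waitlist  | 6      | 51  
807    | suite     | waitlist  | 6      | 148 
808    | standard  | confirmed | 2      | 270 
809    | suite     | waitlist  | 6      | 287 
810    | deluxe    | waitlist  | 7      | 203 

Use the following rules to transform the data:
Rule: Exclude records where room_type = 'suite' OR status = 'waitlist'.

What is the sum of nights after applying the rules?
18

Step 1: Find records where room_type = 'suite' OR status = 'waitlist'
Step 2: 6 records match, summing to 34
Step 3: Original sum: 52
Step 4: Remaining sum = 52 - 34 = 18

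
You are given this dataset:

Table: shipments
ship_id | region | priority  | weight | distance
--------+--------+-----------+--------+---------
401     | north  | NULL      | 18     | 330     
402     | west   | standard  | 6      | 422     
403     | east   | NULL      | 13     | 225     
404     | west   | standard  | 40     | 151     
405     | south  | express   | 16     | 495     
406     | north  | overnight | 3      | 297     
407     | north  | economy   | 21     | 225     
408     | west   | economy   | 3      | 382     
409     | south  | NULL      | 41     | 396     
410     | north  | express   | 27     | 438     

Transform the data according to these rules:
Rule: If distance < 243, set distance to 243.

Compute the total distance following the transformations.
3489

Step 1: 3 records have distance < 243
Step 2: These records originally summed to 601
Step 3: After setting to minimum: 3 × 243 = 729
Step 4: Unaffected records sum: 2760
Step 5: Final sum = 729 + 2760 = 3489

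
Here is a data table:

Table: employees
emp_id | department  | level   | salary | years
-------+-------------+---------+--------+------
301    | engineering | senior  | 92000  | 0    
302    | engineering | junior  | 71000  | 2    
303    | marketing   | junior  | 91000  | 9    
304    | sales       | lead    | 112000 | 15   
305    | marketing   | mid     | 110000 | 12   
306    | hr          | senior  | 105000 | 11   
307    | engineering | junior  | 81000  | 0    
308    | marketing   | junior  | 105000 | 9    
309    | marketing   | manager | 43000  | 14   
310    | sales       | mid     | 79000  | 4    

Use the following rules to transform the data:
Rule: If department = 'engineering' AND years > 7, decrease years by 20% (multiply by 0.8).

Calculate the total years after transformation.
76

Step 1: Find records where department = 'engineering' AND years > 7
Step 2: 0 records match, summing to 0
Step 3: After multiplier: 0 × 0.8 = 0.0
Step 4: Unaffected records sum: 76
Step 5: Final sum = 0.0 + 76 = 76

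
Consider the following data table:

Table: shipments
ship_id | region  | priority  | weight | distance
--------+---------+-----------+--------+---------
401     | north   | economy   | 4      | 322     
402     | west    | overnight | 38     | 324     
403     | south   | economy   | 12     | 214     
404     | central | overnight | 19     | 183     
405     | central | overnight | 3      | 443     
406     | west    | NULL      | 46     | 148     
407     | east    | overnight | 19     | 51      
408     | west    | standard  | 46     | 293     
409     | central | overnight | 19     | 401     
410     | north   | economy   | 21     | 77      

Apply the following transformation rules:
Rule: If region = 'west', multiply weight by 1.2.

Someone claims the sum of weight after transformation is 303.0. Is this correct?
No, the correct result is 253.0.

Step 1: Calculate the correct sum after transformation
Step 2: Apply multiplier 1.2 to records where region = 'west'
Step 3: Correct result = 253.0
Step 4: Claimed result = 303.0
Step 5: 253.0 ≠ 303.0
Conclusion: The claimed result is incorrect. The correct answer is 253.0.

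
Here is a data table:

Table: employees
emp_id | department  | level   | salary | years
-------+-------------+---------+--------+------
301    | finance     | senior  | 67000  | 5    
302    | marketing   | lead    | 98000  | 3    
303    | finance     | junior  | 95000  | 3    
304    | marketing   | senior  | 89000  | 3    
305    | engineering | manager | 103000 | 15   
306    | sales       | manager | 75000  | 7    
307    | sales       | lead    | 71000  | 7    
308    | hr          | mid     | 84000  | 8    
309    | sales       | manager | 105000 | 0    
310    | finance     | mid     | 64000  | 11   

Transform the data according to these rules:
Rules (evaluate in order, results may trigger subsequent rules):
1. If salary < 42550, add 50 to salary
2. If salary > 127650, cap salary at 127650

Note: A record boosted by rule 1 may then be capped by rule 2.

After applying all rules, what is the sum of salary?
851000

Step 1: Apply rule 1 to records with salary < 42550
  - 0 records get bonus of 50
  - Of these, 0 records then exceed 127650 and get capped
Step 2: Apply rule 2 to records with salary > 127650
  - 0 records (original) are capped
Step 3: Calculate final sum = 851000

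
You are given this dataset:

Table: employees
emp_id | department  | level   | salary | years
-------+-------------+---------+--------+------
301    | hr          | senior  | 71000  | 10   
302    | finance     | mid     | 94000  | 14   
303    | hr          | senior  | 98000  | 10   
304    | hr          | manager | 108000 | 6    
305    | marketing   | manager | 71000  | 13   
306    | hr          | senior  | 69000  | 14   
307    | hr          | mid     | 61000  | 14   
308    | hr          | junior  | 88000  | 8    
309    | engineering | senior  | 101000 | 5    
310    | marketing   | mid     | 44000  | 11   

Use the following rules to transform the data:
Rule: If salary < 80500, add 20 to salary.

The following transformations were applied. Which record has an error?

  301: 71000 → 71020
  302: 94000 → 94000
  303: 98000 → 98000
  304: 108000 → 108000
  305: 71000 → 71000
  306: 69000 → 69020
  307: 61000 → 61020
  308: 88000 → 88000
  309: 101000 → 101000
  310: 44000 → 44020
Record 305 has an error. The correct transformed value should be 71020, not 71000.

Step 1: Check each record against the rule
Step 2: Record 305 has salary = 71000
Step 3: Since 71000 < 80500, the bonus should have been applied
Step 4: Correct value = 71020, but claimed value = 71000
Conclusion: Record 305 has the error.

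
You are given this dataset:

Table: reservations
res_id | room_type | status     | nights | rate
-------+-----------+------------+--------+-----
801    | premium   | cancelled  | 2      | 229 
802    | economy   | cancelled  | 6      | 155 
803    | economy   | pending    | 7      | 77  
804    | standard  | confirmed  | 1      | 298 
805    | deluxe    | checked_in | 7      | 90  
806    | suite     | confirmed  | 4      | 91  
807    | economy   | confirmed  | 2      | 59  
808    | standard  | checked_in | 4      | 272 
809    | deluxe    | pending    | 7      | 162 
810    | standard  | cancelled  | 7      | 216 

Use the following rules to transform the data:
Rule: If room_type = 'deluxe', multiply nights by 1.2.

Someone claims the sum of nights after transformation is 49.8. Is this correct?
Yes, the result is correct.

Step 1: Calculate the correct sum after transformation
Step 2: Apply multiplier 1.2 to records where room_type = 'deluxe'
Step 3: Correct result = 49.8
Step 4: Claimed result = 49.8
Step 5: 49.8 = 49.8 ✓
Conclusion: The claimed result is correct.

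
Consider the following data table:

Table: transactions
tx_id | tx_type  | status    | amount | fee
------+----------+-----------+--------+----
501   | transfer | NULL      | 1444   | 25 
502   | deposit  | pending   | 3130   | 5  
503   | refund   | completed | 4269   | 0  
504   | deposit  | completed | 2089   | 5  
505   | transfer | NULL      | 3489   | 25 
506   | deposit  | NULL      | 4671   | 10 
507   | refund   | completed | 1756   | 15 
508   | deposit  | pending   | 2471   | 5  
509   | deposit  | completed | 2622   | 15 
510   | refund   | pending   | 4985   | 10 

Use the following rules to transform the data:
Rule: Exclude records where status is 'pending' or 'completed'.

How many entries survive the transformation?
3

Step 1: Count records to exclude
  - 3 (pending) + 4 (completed) = 7 records
Step 2: Total records: 10
Step 3: Remaining = 10 - 7 = 3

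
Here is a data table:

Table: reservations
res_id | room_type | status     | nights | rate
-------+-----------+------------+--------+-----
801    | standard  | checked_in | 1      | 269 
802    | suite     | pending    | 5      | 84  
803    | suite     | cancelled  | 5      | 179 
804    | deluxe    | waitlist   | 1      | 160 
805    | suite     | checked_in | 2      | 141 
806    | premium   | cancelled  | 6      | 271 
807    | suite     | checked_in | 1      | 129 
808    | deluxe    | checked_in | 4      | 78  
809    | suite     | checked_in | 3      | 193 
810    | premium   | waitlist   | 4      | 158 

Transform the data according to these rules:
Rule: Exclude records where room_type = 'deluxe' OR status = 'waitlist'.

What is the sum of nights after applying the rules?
23

Step 1: Find records where room_type = 'deluxe' OR status = 'waitlist'
Step 2: 3 records match, summing to 9
Step 3: Original sum: 32
Step 4: Remaining sum = 32 - 9 = 23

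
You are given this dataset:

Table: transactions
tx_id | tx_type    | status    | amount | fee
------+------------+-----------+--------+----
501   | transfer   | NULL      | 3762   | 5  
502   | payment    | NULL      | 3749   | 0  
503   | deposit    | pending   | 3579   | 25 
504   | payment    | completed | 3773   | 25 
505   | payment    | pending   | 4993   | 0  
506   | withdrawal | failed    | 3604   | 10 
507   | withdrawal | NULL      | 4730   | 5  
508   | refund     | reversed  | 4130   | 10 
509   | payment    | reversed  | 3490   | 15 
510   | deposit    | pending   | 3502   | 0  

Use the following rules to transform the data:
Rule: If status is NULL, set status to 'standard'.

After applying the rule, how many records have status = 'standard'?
3

Step 1: Count records where status IS NULL
Step 2: Found 3 records with NULL status
Step 3: These records will have status set to 'standard'
Step 4: Records already having status = 'standard': 0
Step 5: Answer: 3 + 0 = 3 records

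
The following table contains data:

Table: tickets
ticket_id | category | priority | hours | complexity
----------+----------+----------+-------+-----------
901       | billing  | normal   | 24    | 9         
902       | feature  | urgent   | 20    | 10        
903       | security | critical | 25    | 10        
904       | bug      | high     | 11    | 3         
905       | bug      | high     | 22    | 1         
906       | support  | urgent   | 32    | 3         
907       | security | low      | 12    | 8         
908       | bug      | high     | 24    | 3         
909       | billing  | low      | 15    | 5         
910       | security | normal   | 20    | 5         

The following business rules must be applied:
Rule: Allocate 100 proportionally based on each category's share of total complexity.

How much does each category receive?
billing: 24.56, bug: 12.28, feature: 17.54, security: 40.35, support: 5.26

Step 1: Calculate total complexity = 57
Step 2: Calculate each category's proportion:
  billing: 14/57 = 24.56% → 24.56
  bug: 7/57 = 12.28% → 12.28
  feature: 10/57 = 17.54% → 17.54
  security: 23/57 = 40.35% → 40.35
  support: 3/57 = 5.26% → 5.26
Step 3: Verify: sum of allocations ≈ 100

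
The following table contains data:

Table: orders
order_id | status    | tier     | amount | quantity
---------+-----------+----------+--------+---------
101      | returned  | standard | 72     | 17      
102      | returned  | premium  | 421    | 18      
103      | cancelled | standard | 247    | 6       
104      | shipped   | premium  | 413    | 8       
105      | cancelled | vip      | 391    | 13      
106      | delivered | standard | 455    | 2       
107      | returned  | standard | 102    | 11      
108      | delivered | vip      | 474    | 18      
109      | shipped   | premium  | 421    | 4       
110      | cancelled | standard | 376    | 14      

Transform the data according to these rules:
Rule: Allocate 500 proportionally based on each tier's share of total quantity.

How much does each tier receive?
premium: 135.14, standard: 225.23, vip: 139.64

Step 1: Calculate total quantity = 111
Step 2: Calculate each tier's proportion:
  premium: 30/111 = 27.03% → 135.14
  standard: 50/111 = 45.05% → 225.23
  vip: 31/111 = 27.93% → 139.64
Step 3: Verify: sum of allocations ≈ 500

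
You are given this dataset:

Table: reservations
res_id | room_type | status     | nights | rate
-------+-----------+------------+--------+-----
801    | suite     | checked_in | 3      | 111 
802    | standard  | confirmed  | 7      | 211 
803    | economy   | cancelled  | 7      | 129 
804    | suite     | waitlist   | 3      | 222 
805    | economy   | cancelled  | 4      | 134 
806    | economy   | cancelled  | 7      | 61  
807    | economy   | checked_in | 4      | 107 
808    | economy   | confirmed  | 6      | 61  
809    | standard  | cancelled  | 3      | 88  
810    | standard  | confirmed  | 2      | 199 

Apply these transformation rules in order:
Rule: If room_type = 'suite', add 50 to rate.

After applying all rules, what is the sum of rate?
1423

Step 1: Count records where room_type = 'suite': 2
Step 2: Total bonus added: 2 × 50 = 100
Step 3: Original sum of rate: 1323
Step 4: Final sum = 1323 + 100 = 1423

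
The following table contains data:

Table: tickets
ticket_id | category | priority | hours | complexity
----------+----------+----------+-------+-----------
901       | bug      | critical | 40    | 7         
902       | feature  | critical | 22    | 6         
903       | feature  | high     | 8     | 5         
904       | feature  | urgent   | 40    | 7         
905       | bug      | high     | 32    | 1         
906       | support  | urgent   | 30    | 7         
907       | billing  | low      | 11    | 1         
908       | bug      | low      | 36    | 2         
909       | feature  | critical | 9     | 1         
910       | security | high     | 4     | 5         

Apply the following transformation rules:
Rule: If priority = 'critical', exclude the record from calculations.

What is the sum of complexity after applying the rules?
28

Step 1: Identify records where priority = 'critical'
Step 2: The excluded records sum to 14
Step 3: Original total complexity = 42
Step 4: Remaining total = 42 - 14 = 28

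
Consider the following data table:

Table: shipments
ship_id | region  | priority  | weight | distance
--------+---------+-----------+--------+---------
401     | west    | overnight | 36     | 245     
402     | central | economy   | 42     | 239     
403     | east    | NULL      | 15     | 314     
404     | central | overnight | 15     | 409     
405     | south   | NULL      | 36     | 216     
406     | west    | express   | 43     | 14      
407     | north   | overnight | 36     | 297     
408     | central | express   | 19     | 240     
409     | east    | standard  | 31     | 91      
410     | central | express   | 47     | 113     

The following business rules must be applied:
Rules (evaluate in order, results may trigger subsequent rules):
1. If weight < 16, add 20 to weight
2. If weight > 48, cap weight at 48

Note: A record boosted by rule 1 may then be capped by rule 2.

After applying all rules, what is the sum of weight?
360

Step 1: Apply rule 1 to records with weight < 16
  - 2 records get bonus of 20
  - Of these, 0 records then exceed 48 and get capped
Step 2: Apply rule 2 to records with weight > 48
  - 0 records (original) are capped
Step 3: Calculate final sum = 360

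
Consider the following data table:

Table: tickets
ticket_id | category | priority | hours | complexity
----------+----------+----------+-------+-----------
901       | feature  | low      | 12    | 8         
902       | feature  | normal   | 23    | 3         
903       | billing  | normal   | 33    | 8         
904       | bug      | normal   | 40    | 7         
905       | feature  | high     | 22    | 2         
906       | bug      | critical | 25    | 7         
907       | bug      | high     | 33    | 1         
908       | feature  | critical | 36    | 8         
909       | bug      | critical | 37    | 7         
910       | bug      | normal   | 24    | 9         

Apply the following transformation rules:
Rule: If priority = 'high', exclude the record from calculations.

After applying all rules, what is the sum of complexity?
57

Step 1: Identify records where priority = 'high'
Step 2: The excluded records sum to 3
Step 3: Original total complexity = 60
Step 4: Remaining total = 60 - 3 = 57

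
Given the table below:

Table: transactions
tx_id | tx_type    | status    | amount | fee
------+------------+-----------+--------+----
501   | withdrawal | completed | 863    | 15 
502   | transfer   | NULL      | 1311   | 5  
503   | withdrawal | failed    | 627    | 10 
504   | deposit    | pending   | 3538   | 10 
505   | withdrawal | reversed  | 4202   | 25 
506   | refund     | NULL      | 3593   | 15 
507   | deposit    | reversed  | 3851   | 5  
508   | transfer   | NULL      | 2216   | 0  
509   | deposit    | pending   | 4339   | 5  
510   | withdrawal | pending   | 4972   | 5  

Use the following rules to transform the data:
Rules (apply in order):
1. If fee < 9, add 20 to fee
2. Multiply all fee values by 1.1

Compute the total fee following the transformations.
214.5

Step 1: Apply Rule 1 - Add 20 to records with fee < 9
  - 5 records affected: 20 + (5 × 20) = 120
  - Unaffected records: 75
  - Sum after Rule 1: 195
Step 2: Apply Rule 2 - Multiply all by 1.1
  - 195 × 1.1 = 214.5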